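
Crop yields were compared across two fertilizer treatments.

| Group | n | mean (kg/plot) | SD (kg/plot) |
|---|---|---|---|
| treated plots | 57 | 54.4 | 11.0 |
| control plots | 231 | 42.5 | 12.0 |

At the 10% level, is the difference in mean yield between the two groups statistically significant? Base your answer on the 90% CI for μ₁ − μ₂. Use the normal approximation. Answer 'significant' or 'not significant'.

significant

Per-group SEs: s₁/√n₁ = 11.0/√57 = 1.4570, s₂/√n₂ = 12.0/√231 = 0.7895.
Unpooled SE of the difference: √(2.122849 + 0.62331025) = 1.6572.
Margin of error = z* · SE = 1.645 × 1.6572 = 2.7261.
x̄₁ − x̄₂ = 54.4 − 42.5 = 11.9000.
CI: 11.9000 ± 2.7261 = (9.1739, 14.6261).
The interval (9.1739, 14.6261) does not contain 0, so the difference is significant.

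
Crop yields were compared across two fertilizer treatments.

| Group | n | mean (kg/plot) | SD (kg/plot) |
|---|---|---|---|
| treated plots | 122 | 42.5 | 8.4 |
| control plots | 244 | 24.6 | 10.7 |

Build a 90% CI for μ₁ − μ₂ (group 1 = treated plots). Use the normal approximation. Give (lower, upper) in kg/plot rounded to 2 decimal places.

SE₁ = s₁/√n₁ = 8.4/√122 = 0.7605; SE₂ = 10.7/√244 = 0.6850.
Independent samples, unequal variances: SE_diff = √(SE₁² + SE₂²) = √(0.57836025 + 0.469225) = 1.0235.
z* = 1.645, so margin of error = 1.645 × 1.0235 = 1.6837.
Difference in means = 42.5 − 24.6 = 17.9000.
17.9000 ± 1.6837 → (16.22, 19.58).

(16.22, 19.58)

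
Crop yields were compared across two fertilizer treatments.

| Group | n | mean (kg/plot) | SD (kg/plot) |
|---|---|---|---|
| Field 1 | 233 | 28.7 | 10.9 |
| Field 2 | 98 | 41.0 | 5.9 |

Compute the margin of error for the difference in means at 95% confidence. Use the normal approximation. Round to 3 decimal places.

1.823

SE₁ = s₁/√n₁ = 10.9/√233 = 0.7141; SE₂ = 5.9/√98 = 0.5960.
Independent samples, unequal variances: SE_diff = √(SE₁² + SE₂²) = √(0.50993881 + 0.355216) = 0.9301.
z* = 1.960, so margin of error = 1.960 × 0.9301 = 1.8230.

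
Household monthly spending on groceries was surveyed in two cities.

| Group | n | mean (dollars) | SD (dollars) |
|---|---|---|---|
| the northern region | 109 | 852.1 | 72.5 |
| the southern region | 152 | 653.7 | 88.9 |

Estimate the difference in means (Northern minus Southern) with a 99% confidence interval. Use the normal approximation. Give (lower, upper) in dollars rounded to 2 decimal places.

Per-group SEs: s₁/√n₁ = 72.5/√109 = 6.9442, s₂/√n₂ = 88.9/√152 = 7.2107.
Unpooled SE of the difference: √(48.22191364 + 51.99419449) = 10.0108.
Margin of error = z* · SE = 2.576 × 10.0108 = 25.7878.
x̄₁ − x̄₂ = 852.1 − 653.7 = 198.4000.
CI: 198.4000 ± 25.7878 = (172.61, 224.19).

(172.61, 224.19)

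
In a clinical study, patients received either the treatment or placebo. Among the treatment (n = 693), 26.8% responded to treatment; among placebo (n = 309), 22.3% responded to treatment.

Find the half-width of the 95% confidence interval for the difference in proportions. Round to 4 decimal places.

0.0569

SE₁ = √(p̂₁(1−p̂₁)/n₁) = √(0.2680·0.7320/693) = 0.01683; SE₂ = √(0.2230·0.7770/309) = 0.02368.
Independent samples: SE of the difference = √(SE₁² + SE₂²) = √(0.0002832489 + 0.0005607424) = 0.02905.
z* for 95% confidence is 1.960, so the margin of error is 1.960 × 0.02905 = 0.05694.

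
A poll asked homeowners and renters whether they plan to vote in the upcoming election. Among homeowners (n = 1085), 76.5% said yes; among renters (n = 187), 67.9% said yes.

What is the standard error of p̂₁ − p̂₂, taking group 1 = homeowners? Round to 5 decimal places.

The two standard errors are √(0.7650×0.2350/1085) = 0.01287 and √(0.6790×0.3210/187) = 0.03414.
Because the samples are independent, SE_diff = √(0.01287² + 0.03414²) = 0.03649.

0.03649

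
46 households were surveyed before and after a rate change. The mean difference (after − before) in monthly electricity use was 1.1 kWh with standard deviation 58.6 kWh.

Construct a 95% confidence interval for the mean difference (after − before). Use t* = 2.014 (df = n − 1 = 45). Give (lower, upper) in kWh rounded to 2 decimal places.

Paired design: SE = s_d/√n = 58.6/√46 = 8.6401.
t* = 2.014; margin of error = 2.014 × 8.6401 = 17.4012.
1.1 ± 17.4012 → (-16.30, 18.50).

(-16.30, 18.50)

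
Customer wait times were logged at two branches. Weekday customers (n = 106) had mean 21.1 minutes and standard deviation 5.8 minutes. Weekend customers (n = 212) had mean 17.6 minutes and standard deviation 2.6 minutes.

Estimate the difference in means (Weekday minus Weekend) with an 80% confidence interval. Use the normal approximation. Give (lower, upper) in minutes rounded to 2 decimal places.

(2.74, 4.26)

SE₁ = s₁/√n₁ = 5.8/√106 = 0.5633; SE₂ = 2.6/√212 = 0.1786.
Independent samples, unequal variances: SE_diff = √(SE₁² + SE₂²) = √(0.31730689 + 0.03189796) = 0.5909.
z* = 1.282, so margin of error = 1.282 × 0.5909 = 0.7575.
Difference in means = 21.1 − 17.6 = 3.5000.
3.5000 ± 0.7575 → (2.74, 4.26).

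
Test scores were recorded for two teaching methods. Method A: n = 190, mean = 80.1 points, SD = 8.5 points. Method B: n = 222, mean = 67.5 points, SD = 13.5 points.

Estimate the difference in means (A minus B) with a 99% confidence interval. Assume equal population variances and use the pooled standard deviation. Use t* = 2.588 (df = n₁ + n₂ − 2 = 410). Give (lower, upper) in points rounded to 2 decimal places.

s_p = √[((n₁−1)s₁² + (n₂−1)s₂²)/(n₁+n₂−2)] = √[(189·8.5² + 221·13.5²)/410] = 11.4692.
SE = 11.4692·√(1/190 + 1/222) = 1.1335.
With t* = 2.588, margin = 2.588 × 1.1335 = 2.9335.
x̄₁ − x̄₂ = 80.1 − 67.5 = 12.6000; interval 12.6000 ± 2.9335 = (9.67, 15.53).

(9.67, 15.53)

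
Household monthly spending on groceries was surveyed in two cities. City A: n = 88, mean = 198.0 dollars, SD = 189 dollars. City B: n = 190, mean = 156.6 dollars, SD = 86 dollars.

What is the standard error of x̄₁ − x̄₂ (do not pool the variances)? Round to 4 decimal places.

21.0914

SE₁ = s₁/√n₁ = 189/√88 = 20.1475; SE₂ = 86/√190 = 6.2391.
Independent samples, unequal variances: SE_diff = √(SE₁² + SE₂²) = √(405.92175625 + 38.92636881) = 21.0914.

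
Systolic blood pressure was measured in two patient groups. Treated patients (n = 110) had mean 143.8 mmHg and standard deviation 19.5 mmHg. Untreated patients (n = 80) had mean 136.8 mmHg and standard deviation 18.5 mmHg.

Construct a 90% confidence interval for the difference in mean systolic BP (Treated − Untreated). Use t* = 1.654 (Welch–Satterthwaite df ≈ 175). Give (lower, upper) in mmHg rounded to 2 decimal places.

(2.40, 11.60)

Standard errors of each mean: 19.5/√110 = 1.8593 and 18.5/√80 = 2.0684.
SE(x̄₁ − x̄₂) = √(1.8593² + 2.0684²) = 2.7812 for independent samples with unequal variances.
With t* = 1.654, the margin is 1.654 × 2.7812 = 4.6001.
x̄₁ − x̄₂ = 143.8 − 136.8 = 7.0000; the interval is 7.0000 ± 4.6001 = (2.40, 11.60).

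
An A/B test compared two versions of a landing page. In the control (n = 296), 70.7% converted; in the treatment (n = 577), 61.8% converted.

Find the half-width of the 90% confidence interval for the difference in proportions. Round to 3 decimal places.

0.055

Each SE is √(p̂(1−p̂)/n): √(0.7070·0.2930/296) = 0.02645 and √(0.6180·0.3820/577) = 0.02023.
SE(p̂₁ − p̂₂) = √(SE₁² + SE₂²) = √(0.0006996025 + 0.0004092529) = 0.03330, since the two samples are independent.
At 90% confidence z* = 1.645; margin = 1.645 × 0.03330 = 0.05478.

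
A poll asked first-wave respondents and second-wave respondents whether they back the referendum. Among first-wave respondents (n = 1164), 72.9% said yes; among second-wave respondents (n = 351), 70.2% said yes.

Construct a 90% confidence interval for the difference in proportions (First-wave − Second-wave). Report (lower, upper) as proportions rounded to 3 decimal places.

The two standard errors are √(0.7290×0.2710/1164) = 0.01303 and √(0.7020×0.2980/351) = 0.02441.
Because the samples are independent, SE_diff = √(0.01303² + 0.02441²) = 0.02767.
Using z* = 1.645 for 90%, ME = 1.645 × 0.02767 = 0.04552.
p̂₁ − p̂₂ = 0.0270; interval 0.0270 ± 0.04552 gives (-0.019, 0.073).

(-0.019, 0.073)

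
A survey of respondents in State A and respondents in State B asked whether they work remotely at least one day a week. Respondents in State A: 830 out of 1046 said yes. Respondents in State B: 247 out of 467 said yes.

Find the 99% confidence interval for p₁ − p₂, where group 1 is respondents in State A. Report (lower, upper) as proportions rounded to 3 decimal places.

(0.197, 0.332)

Sample proportions: 830/1046 = 0.7935, 247/467 = 0.5289.
Each SE is √(p̂(1−p̂)/n): √(0.7935·0.2065/1046) = 0.01252 and √(0.5289·0.4711/467) = 0.02310.
SE(p̂₁ − p̂₂) = √(SE₁² + SE₂²) = √(0.0001567504 + 0.00053361) = 0.02627, since the two samples are independent.
At 99% confidence z* = 2.576; margin = 2.576 × 0.02627 = 0.06767.
The difference is 0.7935 − 0.5289 = 0.2646, so the interval is 0.2646 ± 0.06767 = (0.197, 0.332).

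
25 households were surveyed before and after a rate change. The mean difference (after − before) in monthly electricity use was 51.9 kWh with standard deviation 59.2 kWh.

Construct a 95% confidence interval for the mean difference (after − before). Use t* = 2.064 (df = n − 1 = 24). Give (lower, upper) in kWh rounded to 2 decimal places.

This is a matched-pairs design, so SE = s_d/√n = 59.2/√25 = 11.8400.
Margin = 2.064 × 11.8400 = 24.4378; the interval is 51.9 ± 24.4378 = (27.46, 76.34).

(27.46, 76.34)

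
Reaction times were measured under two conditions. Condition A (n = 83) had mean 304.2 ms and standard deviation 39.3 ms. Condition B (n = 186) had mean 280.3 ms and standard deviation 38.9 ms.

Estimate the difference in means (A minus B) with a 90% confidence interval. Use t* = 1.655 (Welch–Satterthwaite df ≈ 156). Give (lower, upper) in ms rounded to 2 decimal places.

(15.34, 32.46)

Per-group SEs: s₁/√n₁ = 39.3/√83 = 4.3137, s₂/√n₂ = 38.9/√186 = 2.8523.
Unpooled SE of the difference: √(18.60800769 + 8.13561529) = 5.1714.
Margin of error = t* · SE = 1.655 × 5.1714 = 8.5587.
x̄₁ − x̄₂ = 304.2 − 280.3 = 23.9000.
CI: 23.9000 ± 8.5587 = (15.34, 32.46).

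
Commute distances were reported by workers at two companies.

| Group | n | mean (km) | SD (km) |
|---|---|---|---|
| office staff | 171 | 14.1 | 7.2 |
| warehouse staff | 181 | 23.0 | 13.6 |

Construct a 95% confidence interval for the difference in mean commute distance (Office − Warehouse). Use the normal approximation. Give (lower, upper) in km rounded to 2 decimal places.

Standard errors of each mean: 7.2/√171 = 0.5506 and 13.6/√181 = 1.0109.
SE(x̄₁ − x̄₂) = √(0.5506² + 1.0109²) = 1.1511 for independent samples with unequal variances.
With z* = 1.960, the margin is 1.960 × 1.1511 = 2.2562.
x̄₁ − x̄₂ = 14.1 − 23.0 = -8.9000; the interval is -8.9000 ± 2.2562 = (-11.16, -6.64).

(-11.16, -6.64)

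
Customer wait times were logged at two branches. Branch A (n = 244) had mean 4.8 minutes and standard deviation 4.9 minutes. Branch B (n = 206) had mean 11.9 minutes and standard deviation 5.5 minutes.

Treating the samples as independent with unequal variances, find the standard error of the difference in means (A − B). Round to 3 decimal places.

Per-group SEs: s₁/√n₁ = 4.9/√244 = 0.3137, s₂/√n₂ = 5.5/√206 = 0.3832.
Unpooled SE of the difference: √(0.09840769 + 0.14684224) = 0.4952.

0.495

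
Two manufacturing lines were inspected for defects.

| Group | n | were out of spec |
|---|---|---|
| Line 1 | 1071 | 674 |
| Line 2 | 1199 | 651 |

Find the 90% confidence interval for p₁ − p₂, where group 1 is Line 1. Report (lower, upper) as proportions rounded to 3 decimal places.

p̂₁ = 674/1071 = 0.6293 and p̂₂ = 651/1199 = 0.5430.
SE₁ = √(p̂₁(1−p̂₁)/n₁) = √(0.6293·0.3707/1071) = 0.01476; SE₂ = √(0.5430·0.4570/1199) = 0.01439.
Independent samples: SE of the difference = √(SE₁² + SE₂²) = √(0.0002178576 + 0.0002070721) = 0.02061.
z* for 90% confidence is 1.645, so the margin of error is 1.645 × 0.02061 = 0.03390.
Point estimate p̂₁ − p̂₂ = 0.6293 − 0.5430 = 0.0863.
0.0863 ± 0.03390 → (0.052, 0.120).

(0.052, 0.120)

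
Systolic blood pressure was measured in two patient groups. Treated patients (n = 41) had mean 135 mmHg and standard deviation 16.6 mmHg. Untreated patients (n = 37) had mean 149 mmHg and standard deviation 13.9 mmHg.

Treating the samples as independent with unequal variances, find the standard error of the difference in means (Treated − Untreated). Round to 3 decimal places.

Standard errors of each mean: 16.6/√41 = 2.5925 and 13.9/√37 = 2.2851.
SE(x̄₁ − x̄₂) = √(2.5925² + 2.2851²) = 3.4558 for independent samples with unequal variances.

3.456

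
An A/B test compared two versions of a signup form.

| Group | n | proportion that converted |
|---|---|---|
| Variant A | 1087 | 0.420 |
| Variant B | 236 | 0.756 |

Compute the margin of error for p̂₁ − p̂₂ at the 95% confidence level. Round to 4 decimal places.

0.0622

The two standard errors are √(0.4200×0.5800/1087) = 0.01497 and √(0.7560×0.2440/236) = 0.02796.
Because the samples are independent, SE_diff = √(0.01497² + 0.02796²) = 0.03172.
Using z* = 1.960 for 95%, ME = 1.960 × 0.03172 = 0.06217.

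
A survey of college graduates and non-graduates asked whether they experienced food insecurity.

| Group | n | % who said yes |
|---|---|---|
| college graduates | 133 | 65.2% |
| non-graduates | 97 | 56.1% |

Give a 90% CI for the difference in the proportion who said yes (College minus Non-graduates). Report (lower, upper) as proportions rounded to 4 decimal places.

SE₁ = √(p̂₁(1−p̂₁)/n₁) = √(0.6520·0.3480/133) = 0.04130; SE₂ = √(0.5610·0.4390/97) = 0.05039.
Independent samples: SE of the difference = √(SE₁² + SE₂²) = √(0.00170569 + 0.0025391521) = 0.06515.
z* for 90% confidence is 1.645, so the margin of error is 1.645 × 0.06515 = 0.10717.
Point estimate p̂₁ − p̂₂ = 0.6520 − 0.5610 = 0.0910.
0.0910 ± 0.10717 → (-0.0162, 0.1982).

(-0.0162, 0.1982)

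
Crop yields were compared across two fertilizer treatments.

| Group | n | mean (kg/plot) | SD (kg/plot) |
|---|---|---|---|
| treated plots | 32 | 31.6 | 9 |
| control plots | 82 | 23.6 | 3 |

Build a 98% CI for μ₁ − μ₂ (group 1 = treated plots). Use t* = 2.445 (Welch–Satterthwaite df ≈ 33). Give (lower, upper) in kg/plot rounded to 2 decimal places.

(4.03, 11.97)

Per-group SEs: s₁/√n₁ = 9/√32 = 1.5910, s₂/√n₂ = 3/√82 = 0.3313.
Unpooled SE of the difference: √(2.531281 + 0.10975969) = 1.6251.
Margin of error = t* · SE = 2.445 × 1.6251 = 3.9734.
x̄₁ − x̄₂ = 31.6 − 23.6 = 8.0000.
CI: 8.0000 ± 3.9734 = (4.03, 11.97).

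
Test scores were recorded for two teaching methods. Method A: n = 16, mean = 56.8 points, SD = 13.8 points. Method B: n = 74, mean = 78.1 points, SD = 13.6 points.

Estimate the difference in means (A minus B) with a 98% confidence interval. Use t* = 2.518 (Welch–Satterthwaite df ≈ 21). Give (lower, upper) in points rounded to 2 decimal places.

Standard errors of each mean: 13.8/√16 = 3.4500 and 13.6/√74 = 1.5810.
SE(x̄₁ − x̄₂) = √(3.4500² + 1.5810²) = 3.7950 for independent samples with unequal variances.
With t* = 2.518, the margin is 2.518 × 3.7950 = 9.5558.
x̄₁ − x̄₂ = 56.8 − 78.1 = -21.3000; the interval is -21.3000 ± 9.5558 = (-30.86, -11.74).

(-30.86, -11.74)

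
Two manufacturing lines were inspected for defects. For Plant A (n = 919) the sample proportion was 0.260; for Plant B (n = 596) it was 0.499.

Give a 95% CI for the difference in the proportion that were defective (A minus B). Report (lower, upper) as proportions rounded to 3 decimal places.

SE₁ = √(p̂₁(1−p̂₁)/n₁) = √(0.2600·0.7400/919) = 0.01447; SE₂ = √(0.4990·0.5010/596) = 0.02048.
Independent samples: SE of the difference = √(SE₁² + SE₂²) = √(0.0002093809 + 0.0004194304) = 0.02508.
z* for 95% confidence is 1.960, so the margin of error is 1.960 × 0.02508 = 0.04916.
Point estimate p̂₁ − p̂₂ = 0.2600 − 0.4990 = -0.2390.
-0.2390 ± 0.04916 → (-0.288, -0.190).

(-0.288, -0.190)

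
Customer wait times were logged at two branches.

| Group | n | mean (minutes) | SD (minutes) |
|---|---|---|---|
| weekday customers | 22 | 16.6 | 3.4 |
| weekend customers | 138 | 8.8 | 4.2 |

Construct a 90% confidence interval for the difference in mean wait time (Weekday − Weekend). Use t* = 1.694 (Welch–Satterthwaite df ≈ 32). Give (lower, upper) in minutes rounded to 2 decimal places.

(6.43, 9.17)

SE₁ = s₁/√n₁ = 3.4/√22 = 0.7249; SE₂ = 4.2/√138 = 0.3575.
Independent samples, unequal variances: SE_diff = √(SE₁² + SE₂²) = √(0.52548001 + 0.12780625) = 0.8083.
t* = 1.694, so margin of error = 1.694 × 0.8083 = 1.3693.
Difference in means = 16.6 − 8.8 = 7.8000.
7.8000 ± 1.3693 → (6.43, 9.17).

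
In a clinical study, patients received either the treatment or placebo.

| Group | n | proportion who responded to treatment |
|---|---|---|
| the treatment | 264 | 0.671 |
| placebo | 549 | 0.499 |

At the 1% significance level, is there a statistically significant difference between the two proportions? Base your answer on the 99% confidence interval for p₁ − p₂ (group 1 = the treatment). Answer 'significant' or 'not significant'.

significant

SE₁ = √(p̂₁(1−p̂₁)/n₁) = √(0.6710·0.3290/264) = 0.02892; SE₂ = √(0.4990·0.5010/549) = 0.02134.
Independent samples: SE of the difference = √(SE₁² + SE₂²) = √(0.0008363664 + 0.0004553956) = 0.03594.
z* for 99% confidence is 2.576, so the margin of error is 2.576 × 0.03594 = 0.09258.
Point estimate p̂₁ − p̂₂ = 0.6710 − 0.4990 = 0.1720.
0.1720 ± 0.09258 → (0.07942, 0.26458).
The interval (0.07942, 0.26458) does not contain 0, so the difference is significant.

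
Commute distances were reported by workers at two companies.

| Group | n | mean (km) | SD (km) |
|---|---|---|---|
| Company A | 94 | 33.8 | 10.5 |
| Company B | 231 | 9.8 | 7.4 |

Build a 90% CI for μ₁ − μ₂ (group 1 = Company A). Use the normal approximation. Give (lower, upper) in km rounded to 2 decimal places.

(22.05, 25.95)

SE₁ = s₁/√n₁ = 10.5/√94 = 1.0830; SE₂ = 7.4/√231 = 0.4869.
Independent samples, unequal variances: SE_diff = √(SE₁² + SE₂²) = √(1.172889 + 0.23707161) = 1.1874.
z* = 1.645, so margin of error = 1.645 × 1.1874 = 1.9533.
Difference in means = 33.8 − 9.8 = 24.0000.
24.0000 ± 1.9533 → (22.05, 25.95).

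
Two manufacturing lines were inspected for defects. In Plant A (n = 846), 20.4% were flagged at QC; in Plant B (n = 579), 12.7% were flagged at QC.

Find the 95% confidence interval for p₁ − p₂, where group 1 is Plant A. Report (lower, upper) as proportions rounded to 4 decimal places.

Each SE is √(p̂(1−p̂)/n): √(0.2040·0.7960/846) = 0.01385 and √(0.1270·0.8730/579) = 0.01384.
SE(p̂₁ − p̂₂) = √(SE₁² + SE₂²) = √(0.0001918225 + 0.0001915456) = 0.01958, since the two samples are independent.
At 95% confidence z* = 1.960; margin = 1.960 × 0.01958 = 0.03838.
The difference is 0.2040 − 0.1270 = 0.0770, so the interval is 0.0770 ± 0.03838 = (0.0386, 0.1154).

(0.0386, 0.1154)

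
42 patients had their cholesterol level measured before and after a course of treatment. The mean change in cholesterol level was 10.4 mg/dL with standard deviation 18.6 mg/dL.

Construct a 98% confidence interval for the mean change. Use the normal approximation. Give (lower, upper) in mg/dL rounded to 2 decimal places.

(3.72, 17.08)

This is a matched-pairs design, so SE = s_d/√n = 18.6/√42 = 2.8700.
Margin = 2.326 × 2.8700 = 6.6756; the interval is 10.4 ± 6.6756 = (3.72, 17.08).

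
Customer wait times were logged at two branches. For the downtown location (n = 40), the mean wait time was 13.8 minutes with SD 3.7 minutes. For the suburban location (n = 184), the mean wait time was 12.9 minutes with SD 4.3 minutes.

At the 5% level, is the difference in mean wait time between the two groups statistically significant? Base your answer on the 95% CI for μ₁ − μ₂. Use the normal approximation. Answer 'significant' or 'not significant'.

not significant

Standard errors of each mean: 3.7/√40 = 0.5850 and 4.3/√184 = 0.3170.
SE(x̄₁ − x̄₂) = √(0.5850² + 0.3170²) = 0.6654 for independent samples with unequal variances.
With z* = 1.960, the margin is 1.960 × 0.6654 = 1.3042.
x̄₁ − x̄₂ = 13.8 − 12.9 = 0.9000; the interval is 0.9000 ± 1.3042 = (-0.4042, 2.2042).
The interval (-0.4042, 2.2042) contains 0, so the difference is not significant.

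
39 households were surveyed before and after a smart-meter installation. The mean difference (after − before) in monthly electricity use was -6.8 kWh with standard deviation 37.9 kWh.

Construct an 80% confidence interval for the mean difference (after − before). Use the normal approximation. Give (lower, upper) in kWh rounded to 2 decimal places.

(-14.58, 0.98)

Paired design: SE = s_d/√n = 37.9/√39 = 6.0689.
z* = 1.282; margin of error = 1.282 × 6.0689 = 7.7803.
-6.8 ± 7.7803 → (-14.58, 0.98).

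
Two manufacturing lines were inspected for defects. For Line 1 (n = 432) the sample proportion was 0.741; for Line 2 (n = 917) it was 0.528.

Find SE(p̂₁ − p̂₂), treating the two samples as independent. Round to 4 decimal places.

SE₁ = √(p̂₁(1−p̂₁)/n₁) = √(0.7410·0.2590/432) = 0.02108; SE₂ = √(0.5280·0.4720/917) = 0.01649.
Independent samples: SE of the difference = √(SE₁² + SE₂²) = √(0.0004443664 + 0.0002719201) = 0.02676.

0.0268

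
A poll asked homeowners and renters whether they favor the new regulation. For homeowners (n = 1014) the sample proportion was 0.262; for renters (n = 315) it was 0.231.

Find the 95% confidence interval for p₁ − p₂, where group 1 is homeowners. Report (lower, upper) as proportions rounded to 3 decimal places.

(-0.023, 0.085)

SE₁ = √(p̂₁(1−p̂₁)/n₁) = √(0.2620·0.7380/1014) = 0.01381; SE₂ = √(0.2310·0.7690/315) = 0.02375.
Independent samples: SE of the difference = √(SE₁² + SE₂²) = √(0.0001907161 + 0.0005640625) = 0.02747.
z* for 95% confidence is 1.960, so the margin of error is 1.960 × 0.02747 = 0.05384.
Point estimate p̂₁ − p̂₂ = 0.2620 − 0.2310 = 0.0310.
0.0310 ± 0.05384 → (-0.023, 0.085).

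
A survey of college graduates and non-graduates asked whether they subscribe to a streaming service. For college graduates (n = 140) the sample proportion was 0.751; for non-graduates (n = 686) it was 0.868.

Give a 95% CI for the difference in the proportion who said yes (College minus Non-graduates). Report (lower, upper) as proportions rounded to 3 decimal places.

(-0.193, -0.041)

Each SE is √(p̂(1−p̂)/n): √(0.7510·0.2490/140) = 0.03655 and √(0.8680·0.1320/686) = 0.01292.
SE(p̂₁ − p̂₂) = √(SE₁² + SE₂²) = √(0.0013359025 + 0.0001669264) = 0.03877, since the two samples are independent.
At 95% confidence z* = 1.960; margin = 1.960 × 0.03877 = 0.07599.
The difference is 0.7510 − 0.8680 = -0.1170, so the interval is -0.1170 ± 0.07599 = (-0.193, -0.041).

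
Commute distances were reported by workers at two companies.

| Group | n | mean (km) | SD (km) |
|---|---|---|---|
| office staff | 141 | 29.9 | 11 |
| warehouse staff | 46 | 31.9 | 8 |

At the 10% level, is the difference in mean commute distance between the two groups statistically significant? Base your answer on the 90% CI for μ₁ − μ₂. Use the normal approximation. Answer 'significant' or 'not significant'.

not significant

Per-group SEs: s₁/√n₁ = 11/√141 = 0.9264, s₂/√n₂ = 8/√46 = 1.1795.
Unpooled SE of the difference: √(0.85821696 + 1.39122025) = 1.4998.
Margin of error = z* · SE = 1.645 × 1.4998 = 2.4672.
x̄₁ − x̄₂ = 29.9 − 31.9 = -2.0000.
CI: -2.0000 ± 2.4672 = (-4.4672, 0.4672).
The interval (-4.4672, 0.4672) contains 0, so the difference is not significant.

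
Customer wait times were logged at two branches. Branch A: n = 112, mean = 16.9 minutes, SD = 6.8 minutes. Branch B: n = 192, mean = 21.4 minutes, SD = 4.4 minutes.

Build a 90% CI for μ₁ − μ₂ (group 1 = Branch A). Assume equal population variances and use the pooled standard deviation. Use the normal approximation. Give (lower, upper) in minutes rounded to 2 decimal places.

Pooled variance s_p² = [111·6.8² + 191·4.4²] / (112+192−2) = 29.2397, so s_p = 5.4074.
SE_diff = s_p·√(1/n₁ + 1/n₂) = 5.4074·√(1/112 + 1/192) = 0.6429.
z* = 1.645; margin = 1.645 × 0.6429 = 1.0576.
Difference = 16.9 − 21.4 = -4.5000.
-4.5000 ± 1.0576 → (-5.56, -3.44).

(-5.56, -3.44)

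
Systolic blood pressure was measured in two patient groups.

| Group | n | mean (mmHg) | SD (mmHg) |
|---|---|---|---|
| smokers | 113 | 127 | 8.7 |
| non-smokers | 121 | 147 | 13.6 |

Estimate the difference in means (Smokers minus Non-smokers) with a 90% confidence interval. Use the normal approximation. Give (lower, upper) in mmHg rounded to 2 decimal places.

SE₁ = s₁/√n₁ = 8.7/√113 = 0.8184; SE₂ = 13.6/√121 = 1.2364.
Independent samples, unequal variances: SE_diff = √(SE₁² + SE₂²) = √(0.66977856 + 1.52868496) = 1.4827.
z* = 1.645, so margin of error = 1.645 × 1.4827 = 2.4390.
Difference in means = 127 − 147 = -20.0000.
-20.0000 ± 2.4390 → (-22.44, -17.56).

(-22.44, -17.56)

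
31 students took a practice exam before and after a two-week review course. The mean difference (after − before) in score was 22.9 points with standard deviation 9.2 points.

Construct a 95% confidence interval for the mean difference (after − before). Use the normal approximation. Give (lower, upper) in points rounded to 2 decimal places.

(19.66, 26.14)

Paired design: SE = s_d/√n = 9.2/√31 = 1.6524.
z* = 1.960; margin of error = 1.960 × 1.6524 = 3.2387.
22.9 ± 3.2387 → (19.66, 26.14).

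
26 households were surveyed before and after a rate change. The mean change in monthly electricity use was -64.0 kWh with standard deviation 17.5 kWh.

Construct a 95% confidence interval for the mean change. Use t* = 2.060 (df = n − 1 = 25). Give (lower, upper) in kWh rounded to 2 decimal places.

Paired design: SE = s_d/√n = 17.5/√26 = 3.4320.
t* = 2.060; margin of error = 2.060 × 3.4320 = 7.0699.
-64.0 ± 7.0699 → (-71.07, -56.93).

(-71.07, -56.93)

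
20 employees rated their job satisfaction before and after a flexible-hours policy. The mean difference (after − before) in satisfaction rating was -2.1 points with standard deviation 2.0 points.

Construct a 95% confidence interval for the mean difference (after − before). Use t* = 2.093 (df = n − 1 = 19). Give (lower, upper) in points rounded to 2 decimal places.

Paired design: SE = s_d/√n = 2.0/√20 = 0.4472.
t* = 2.093; margin of error = 2.093 × 0.4472 = 0.9360.
-2.1 ± 0.9360 → (-3.04, -1.16).

(-3.04, -1.16)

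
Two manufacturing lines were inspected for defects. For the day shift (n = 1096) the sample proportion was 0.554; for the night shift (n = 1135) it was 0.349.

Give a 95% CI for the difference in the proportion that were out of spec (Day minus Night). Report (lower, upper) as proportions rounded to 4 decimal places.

(0.1646, 0.2454)

The two standard errors are √(0.5540×0.4460/1096) = 0.01501 and √(0.3490×0.6510/1135) = 0.01415.
Because the samples are independent, SE_diff = √(0.01501² + 0.01415²) = 0.02063.
Using z* = 1.960 for 95%, ME = 1.960 × 0.02063 = 0.04043.
p̂₁ − p̂₂ = 0.2050; interval 0.2050 ± 0.04043 gives (0.1646, 0.2454).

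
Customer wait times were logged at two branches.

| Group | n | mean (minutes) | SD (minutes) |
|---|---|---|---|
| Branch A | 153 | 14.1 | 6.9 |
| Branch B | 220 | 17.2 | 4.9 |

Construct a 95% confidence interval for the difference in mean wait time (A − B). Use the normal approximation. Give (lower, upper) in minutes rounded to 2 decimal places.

Per-group SEs: s₁/√n₁ = 6.9/√153 = 0.5578, s₂/√n₂ = 4.9/√220 = 0.3304.
Unpooled SE of the difference: √(0.31114084 + 0.10916416) = 0.6483.
Margin of error = z* · SE = 1.960 × 0.6483 = 1.2707.
x̄₁ − x̄₂ = 14.1 − 17.2 = -3.1000.
CI: -3.1000 ± 1.2707 = (-4.37, -1.83).

(-4.37, -1.83)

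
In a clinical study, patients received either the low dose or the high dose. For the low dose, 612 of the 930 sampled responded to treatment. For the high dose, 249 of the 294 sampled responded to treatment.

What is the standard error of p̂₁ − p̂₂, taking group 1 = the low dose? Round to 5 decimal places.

p̂₁ = 612/930 = 0.6581 and p̂₂ = 249/294 = 0.8469.
SE₁ = √(p̂₁(1−p̂₁)/n₁) = √(0.6581·0.3419/930) = 0.01555; SE₂ = √(0.8469·0.1531/294) = 0.02100.
Independent samples: SE of the difference = √(SE₁² + SE₂²) = √(0.0002418025 + 0.000441) = 0.02613.

0.02613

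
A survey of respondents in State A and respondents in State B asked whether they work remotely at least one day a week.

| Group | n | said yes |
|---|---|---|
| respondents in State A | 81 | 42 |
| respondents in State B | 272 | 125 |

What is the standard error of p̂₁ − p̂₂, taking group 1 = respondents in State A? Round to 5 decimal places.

p̂₁ = 42/81 = 0.5185 and p̂₂ = 125/272 = 0.4596.
SE₁ = √(p̂₁(1−p̂₁)/n₁) = √(0.5185·0.4815/81) = 0.05552; SE₂ = √(0.4596·0.5404/272) = 0.03022.
Independent samples: SE of the difference = √(SE₁² + SE₂²) = √(0.0030824704 + 0.0009132484) = 0.06321.

0.06321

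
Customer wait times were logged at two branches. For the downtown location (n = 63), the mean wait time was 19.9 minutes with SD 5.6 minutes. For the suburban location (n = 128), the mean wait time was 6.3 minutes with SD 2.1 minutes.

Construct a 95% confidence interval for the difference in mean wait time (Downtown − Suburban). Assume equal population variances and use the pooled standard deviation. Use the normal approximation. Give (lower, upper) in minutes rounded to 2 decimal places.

(12.50, 14.70)

Pooled variance s_p² = [62·5.6² + 127·2.1²] / (63+128−2) = 13.2507, so s_p = 3.6402.
SE_diff = s_p·√(1/n₁ + 1/n₂) = 3.6402·√(1/63 + 1/128) = 0.5602.
z* = 1.960; margin = 1.960 × 0.5602 = 1.0980.
Difference = 19.9 − 6.3 = 13.6000.
13.6000 ± 1.0980 → (12.50, 14.70).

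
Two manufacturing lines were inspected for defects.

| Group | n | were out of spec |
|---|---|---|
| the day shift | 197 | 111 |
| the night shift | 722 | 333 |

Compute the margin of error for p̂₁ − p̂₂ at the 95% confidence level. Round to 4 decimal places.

First, p̂₁ = 111/197 = 0.5635; p̂₂ = 333/722 = 0.4612.
The two standard errors are √(0.5635×0.4365/197) = 0.03534 and √(0.4612×0.5388/722) = 0.01855.
Because the samples are independent, SE_diff = √(0.03534² + 0.01855²) = 0.03991.
Using z* = 1.960 for 95%, ME = 1.960 × 0.03991 = 0.07822.

0.0782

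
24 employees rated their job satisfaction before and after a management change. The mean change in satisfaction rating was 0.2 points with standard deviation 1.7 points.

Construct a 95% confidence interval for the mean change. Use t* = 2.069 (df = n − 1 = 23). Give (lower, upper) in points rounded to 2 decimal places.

(-0.52, 0.92)

Paired design: SE = s_d/√n = 1.7/√24 = 0.3470.
t* = 2.069; margin of error = 2.069 × 0.3470 = 0.7179.
0.2 ± 0.7179 → (-0.52, 0.92).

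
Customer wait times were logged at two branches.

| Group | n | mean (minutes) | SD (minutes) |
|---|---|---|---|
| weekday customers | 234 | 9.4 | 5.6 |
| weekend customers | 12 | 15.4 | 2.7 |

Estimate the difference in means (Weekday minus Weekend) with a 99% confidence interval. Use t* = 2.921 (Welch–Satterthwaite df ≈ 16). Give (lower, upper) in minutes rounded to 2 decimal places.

(-8.52, -3.48)

SE₁ = s₁/√n₁ = 5.6/√234 = 0.3661; SE₂ = 2.7/√12 = 0.7794.
Independent samples, unequal variances: SE_diff = √(SE₁² + SE₂²) = √(0.13402921 + 0.60746436) = 0.8611.
t* = 2.921, so margin of error = 2.921 × 0.8611 = 2.5153.
Difference in means = 9.4 − 15.4 = -6.0000.
-6.0000 ± 2.5153 → (-8.52, -3.48).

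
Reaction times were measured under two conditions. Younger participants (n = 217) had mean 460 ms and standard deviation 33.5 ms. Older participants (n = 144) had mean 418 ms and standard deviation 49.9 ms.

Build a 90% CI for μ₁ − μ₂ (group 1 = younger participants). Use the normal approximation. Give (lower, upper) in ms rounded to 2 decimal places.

Standard errors of each mean: 33.5/√217 = 2.2741 and 49.9/√144 = 4.1583.
SE(x̄₁ − x̄₂) = √(2.2741² + 4.1583²) = 4.7395 for independent samples with unequal variances.
With z* = 1.645, the margin is 1.645 × 4.7395 = 7.7965.
x̄₁ − x̄₂ = 460 − 418 = 42.0000; the interval is 42.0000 ± 7.7965 = (34.20, 49.80).

(34.20, 49.80)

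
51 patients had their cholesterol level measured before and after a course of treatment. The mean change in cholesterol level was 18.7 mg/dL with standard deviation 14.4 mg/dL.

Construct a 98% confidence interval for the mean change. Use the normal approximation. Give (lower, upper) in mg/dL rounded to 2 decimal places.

(14.01, 23.39)

This is a matched-pairs design, so SE = s_d/√n = 14.4/√51 = 2.0164.
Margin = 2.326 × 2.0164 = 4.6901; the interval is 18.7 ± 4.6901 = (14.01, 23.39).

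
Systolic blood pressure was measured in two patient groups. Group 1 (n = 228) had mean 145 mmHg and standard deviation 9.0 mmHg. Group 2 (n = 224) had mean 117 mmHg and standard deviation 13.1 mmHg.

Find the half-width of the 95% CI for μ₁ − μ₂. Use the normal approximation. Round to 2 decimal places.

2.08

SE₁ = s₁/√n₁ = 9.0/√228 = 0.5960; SE₂ = 13.1/√224 = 0.8753.
Independent samples, unequal variances: SE_diff = √(SE₁² + SE₂²) = √(0.355216 + 0.76615009) = 1.0589.
z* = 1.960, so margin of error = 1.960 × 1.0589 = 2.0754.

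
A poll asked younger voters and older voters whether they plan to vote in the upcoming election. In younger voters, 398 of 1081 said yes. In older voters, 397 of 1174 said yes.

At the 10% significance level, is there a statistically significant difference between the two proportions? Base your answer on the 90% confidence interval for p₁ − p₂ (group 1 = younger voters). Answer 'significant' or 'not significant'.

not significant

p̂₁ = 398/1081 = 0.3682 and p̂₂ = 397/1174 = 0.3382.
SE₁ = √(p̂₁(1−p̂₁)/n₁) = √(0.3682·0.6318/1081) = 0.01467; SE₂ = √(0.3382·0.6618/1174) = 0.01381.
Independent samples: SE of the difference = √(SE₁² + SE₂²) = √(0.0002152089 + 0.0001907161) = 0.02015.
z* for 90% confidence is 1.645, so the margin of error is 1.645 × 0.02015 = 0.03315.
Point estimate p̂₁ − p̂₂ = 0.3682 − 0.3382 = 0.0300.
0.0300 ± 0.03315 → (-0.00315, 0.06315).
The interval (-0.00315, 0.06315) contains 0, so the difference is not significant.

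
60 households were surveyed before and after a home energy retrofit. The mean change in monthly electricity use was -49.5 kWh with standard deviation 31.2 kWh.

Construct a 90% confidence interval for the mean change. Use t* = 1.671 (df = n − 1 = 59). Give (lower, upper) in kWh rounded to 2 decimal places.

(-56.23, -42.77)

Paired design: SE = s_d/√n = 31.2/√60 = 4.0279.
t* = 1.671; margin of error = 1.671 × 4.0279 = 6.7306.
-49.5 ± 6.7306 → (-56.23, -42.77).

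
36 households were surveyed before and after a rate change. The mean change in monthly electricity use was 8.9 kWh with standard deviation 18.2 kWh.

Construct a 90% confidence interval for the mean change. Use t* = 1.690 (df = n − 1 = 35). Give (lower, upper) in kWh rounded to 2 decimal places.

(3.77, 14.03)

This is a matched-pairs design, so SE = s_d/√n = 18.2/√36 = 3.0333.
Margin = 1.690 × 3.0333 = 5.1263; the interval is 8.9 ± 5.1263 = (3.77, 14.03).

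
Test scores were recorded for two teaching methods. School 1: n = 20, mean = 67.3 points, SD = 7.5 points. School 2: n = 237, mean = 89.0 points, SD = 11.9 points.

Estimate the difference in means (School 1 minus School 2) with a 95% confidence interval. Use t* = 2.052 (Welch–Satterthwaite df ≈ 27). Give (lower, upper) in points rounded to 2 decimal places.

SE₁ = s₁/√n₁ = 7.5/√20 = 1.6771; SE₂ = 11.9/√237 = 0.7730.
Independent samples, unequal variances: SE_diff = √(SE₁² + SE₂²) = √(2.81266441 + 0.597529) = 1.8467.
t* = 2.052, so margin of error = 2.052 × 1.8467 = 3.7894.
Difference in means = 67.3 − 89.0 = -21.7000.
-21.7000 ± 3.7894 → (-25.49, -17.91).

(-25.49, -17.91)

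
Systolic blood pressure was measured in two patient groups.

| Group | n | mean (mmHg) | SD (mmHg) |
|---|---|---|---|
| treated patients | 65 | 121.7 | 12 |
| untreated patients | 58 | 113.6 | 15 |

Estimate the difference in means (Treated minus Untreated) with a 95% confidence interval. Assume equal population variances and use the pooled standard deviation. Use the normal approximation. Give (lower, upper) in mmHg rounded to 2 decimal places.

(3.32, 12.88)

Pooled variance s_p² = [64·12² + 57·15²] / (65+58−2) = 182.1570, so s_p = 13.4966.
SE_diff = s_p·√(1/n₁ + 1/n₂) = 13.4966·√(1/65 + 1/58) = 2.4378.
z* = 1.960; margin = 1.960 × 2.4378 = 4.7781.
Difference = 121.7 − 113.6 = 8.1000.
8.1000 ± 4.7781 → (3.32, 12.88).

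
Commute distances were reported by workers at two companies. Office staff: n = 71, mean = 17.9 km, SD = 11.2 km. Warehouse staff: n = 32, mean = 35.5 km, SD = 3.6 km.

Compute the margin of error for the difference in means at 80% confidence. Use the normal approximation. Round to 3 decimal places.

1.889

SE₁ = s₁/√n₁ = 11.2/√71 = 1.3292; SE₂ = 3.6/√32 = 0.6364.
Independent samples, unequal variances: SE_diff = √(SE₁² + SE₂²) = √(1.76677264 + 0.40500496) = 1.4737.
z* = 1.282, so margin of error = 1.282 × 1.4737 = 1.8893.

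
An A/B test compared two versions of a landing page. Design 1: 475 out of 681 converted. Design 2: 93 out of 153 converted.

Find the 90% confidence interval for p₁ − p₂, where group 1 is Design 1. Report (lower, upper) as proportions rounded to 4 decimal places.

First, p̂₁ = 475/681 = 0.6975; p̂₂ = 93/153 = 0.6078.
The two standard errors are √(0.6975×0.3025/681) = 0.01760 and √(0.6078×0.3922/153) = 0.03947.
Because the samples are independent, SE_diff = √(0.01760² + 0.03947²) = 0.04322.
Using z* = 1.645 for 90%, ME = 1.645 × 0.04322 = 0.07110.
p̂₁ − p̂₂ = 0.0897; interval 0.0897 ± 0.07110 gives (0.0186, 0.1608).

(0.0186, 0.1608)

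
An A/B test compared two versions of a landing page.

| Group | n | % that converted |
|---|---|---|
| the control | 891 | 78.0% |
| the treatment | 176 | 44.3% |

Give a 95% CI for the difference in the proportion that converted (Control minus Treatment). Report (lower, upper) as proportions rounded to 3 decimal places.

SE₁ = √(p̂₁(1−p̂₁)/n₁) = √(0.7800·0.2200/891) = 0.01388; SE₂ = √(0.4430·0.5570/176) = 0.03744.
Independent samples: SE of the difference = √(SE₁² + SE₂²) = √(0.0001926544 + 0.0014017536) = 0.03993.
z* for 95% confidence is 1.960, so the margin of error is 1.960 × 0.03993 = 0.07826.
Point estimate p̂₁ − p̂₂ = 0.7800 − 0.4430 = 0.3370.
0.3370 ± 0.07826 → (0.259, 0.415).

(0.259, 0.415)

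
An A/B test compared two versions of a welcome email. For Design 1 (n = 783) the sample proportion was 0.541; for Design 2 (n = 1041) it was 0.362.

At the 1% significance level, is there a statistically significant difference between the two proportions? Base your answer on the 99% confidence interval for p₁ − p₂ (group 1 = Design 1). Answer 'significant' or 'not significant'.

SE₁ = √(p̂₁(1−p̂₁)/n₁) = √(0.5410·0.4590/783) = 0.01781; SE₂ = √(0.3620·0.6380/1041) = 0.01489.
Independent samples: SE of the difference = √(SE₁² + SE₂²) = √(0.0003171961 + 0.0002217121) = 0.02321.
z* for 99% confidence is 2.576, so the margin of error is 2.576 × 0.02321 = 0.05979.
Point estimate p̂₁ − p̂₂ = 0.5410 − 0.3620 = 0.1790.
0.1790 ± 0.05979 → (0.11921, 0.23879).
The interval (0.11921, 0.23879) does not contain 0, so the difference is significant.

significant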